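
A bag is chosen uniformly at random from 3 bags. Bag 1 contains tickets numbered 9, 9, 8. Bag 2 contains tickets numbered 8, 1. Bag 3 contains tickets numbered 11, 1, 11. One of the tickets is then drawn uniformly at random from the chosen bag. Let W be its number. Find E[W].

E[W | bag 1] = (9+9+8)/3 = 26/3.
E[W | bag 2] = (8+1)/2 = 9/2.
E[W | bag 3] = (11+1+11)/3 = 23/3.
E[W] = (1/3)·(26/3) + (1/3)·(9/2) + (1/3)·(23/3) = 125/18.

125/18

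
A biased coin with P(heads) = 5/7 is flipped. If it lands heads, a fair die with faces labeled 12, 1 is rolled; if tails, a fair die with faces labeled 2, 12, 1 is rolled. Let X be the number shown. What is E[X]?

E[X | heads] = (12+1)/2 = 13/2.
E[X | tails] = (2+12+1)/3 = 5.
By the law of total expectation,
E[X] = (5/7)·(13/2) + (2/7)·(5) = 85/14.

85/14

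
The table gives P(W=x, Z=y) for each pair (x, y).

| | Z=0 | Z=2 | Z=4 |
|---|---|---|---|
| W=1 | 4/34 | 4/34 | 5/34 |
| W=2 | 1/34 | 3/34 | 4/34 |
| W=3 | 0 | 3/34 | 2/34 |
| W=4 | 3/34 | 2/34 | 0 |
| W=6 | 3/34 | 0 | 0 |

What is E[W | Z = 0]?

P(Z = 0) = 11/34.
Σ W·P over the event = 1·(4/34) + 2·(1/34) + 4·(3/34) + 6·(3/34) = 18/17.
E[W | Z = 0] = (18/17) / (11/34) = 36/11.

36/11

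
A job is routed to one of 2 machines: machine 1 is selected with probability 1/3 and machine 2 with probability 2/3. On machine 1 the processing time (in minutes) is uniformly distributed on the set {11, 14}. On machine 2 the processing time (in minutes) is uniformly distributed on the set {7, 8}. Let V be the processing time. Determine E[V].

55/6

E[V | machine 1] = (11+14)/2 = 25/2.
E[V | machine 2] = (7+8)/2 = 15/2.
By the law of total expectation,
E[V] = (1/3)·(25/2) + (2/3)·(15/2) = 55/6.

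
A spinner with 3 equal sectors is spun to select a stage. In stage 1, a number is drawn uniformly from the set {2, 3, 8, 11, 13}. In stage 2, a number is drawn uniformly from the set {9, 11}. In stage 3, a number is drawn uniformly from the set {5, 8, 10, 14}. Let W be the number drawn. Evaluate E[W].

533/60

E[W | stage 1] = (2+3+8+11+13)/5 = 37/5.
E[W | stage 2] = (9+11)/2 = 10.
E[W | stage 3] = (5+8+10+14)/4 = 37/4.
By the law of total expectation,
E[W] = (1/3)·(37/5) + (1/3)·(10) + (1/3)·(37/4) = 533/60.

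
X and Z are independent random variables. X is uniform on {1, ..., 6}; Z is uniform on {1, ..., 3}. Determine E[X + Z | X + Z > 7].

Outcomes with X + Z > 7: (5,3), (6,2), (6,3), each with probability 1/18.
E[X + Z | X + Z > 7] = (8 + 8 + 9) / 3 = 25/3.

25/3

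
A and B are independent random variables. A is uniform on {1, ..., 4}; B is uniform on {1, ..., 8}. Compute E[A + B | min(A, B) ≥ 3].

P(min(A, B) ≥ 3) = 3/8.
Summing (A+B)·P(x,y) over outcomes with min(A, B) ≥ 3 gives 27/8.
E[A + B | min(A, B) ≥ 3] = (27/8) / (3/8) = 9.

9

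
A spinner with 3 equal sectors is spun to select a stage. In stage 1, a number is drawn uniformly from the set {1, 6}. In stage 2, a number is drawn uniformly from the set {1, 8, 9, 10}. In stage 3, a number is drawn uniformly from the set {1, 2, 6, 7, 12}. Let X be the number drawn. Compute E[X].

E[X | stage 1] = (1+6)/2 = 7/2.
E[X | stage 2] = (1+8+9+10)/4 = 7.
E[X | stage 3] = (1+2+6+7+12)/5 = 28/5.
By the law of total expectation,
E[X] = (1/3)·(7/2) + (1/3)·(7) + (1/3)·(28/5) = 161/30.

161/30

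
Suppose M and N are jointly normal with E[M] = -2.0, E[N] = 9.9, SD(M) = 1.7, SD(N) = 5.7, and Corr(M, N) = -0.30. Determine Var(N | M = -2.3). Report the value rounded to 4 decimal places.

29.5659

The conditional variance in a bivariate normal is σ_N²(1 − ρ²), independent of x.
Var(N | M=-2.3) = (5.7)²·(1 − (-0.30)²) = 32.49·0.91 = 29.5659.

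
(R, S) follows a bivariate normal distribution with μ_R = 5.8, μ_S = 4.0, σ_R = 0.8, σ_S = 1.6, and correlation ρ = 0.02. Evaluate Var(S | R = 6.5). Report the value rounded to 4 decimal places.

2.5590

The conditional variance in a bivariate normal is σ_S²(1 − ρ²), independent of x.
Var(S | R=6.5) = (1.6)²·(1 − (0.02)²) = 2.56·0.9996 = 2.5590.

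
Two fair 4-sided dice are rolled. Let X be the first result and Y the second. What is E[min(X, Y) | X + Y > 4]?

Outcomes with X + Y > 4: (1,4), (2,3), (2,4), (3,2), (3,3), (3,4), (4,1), (4,2), (4,3), (4,4), each with probability 1/16.
E[min(X, Y) | X + Y > 4] = (1 + 2 + 2 + 2 + 3 + 3 + 1 + 2 + 3 + 4) / 10 = 23/10.

23/10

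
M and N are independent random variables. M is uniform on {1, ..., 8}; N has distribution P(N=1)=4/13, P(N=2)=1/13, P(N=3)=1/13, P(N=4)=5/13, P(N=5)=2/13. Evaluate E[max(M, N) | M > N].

75/13

P(M > N) = 5/8.
Summing max(M,N)·P(x,y) over outcomes with M > N gives 375/104.
E[max(M, N) | M > N] = (375/104) / (5/8) = 75/13.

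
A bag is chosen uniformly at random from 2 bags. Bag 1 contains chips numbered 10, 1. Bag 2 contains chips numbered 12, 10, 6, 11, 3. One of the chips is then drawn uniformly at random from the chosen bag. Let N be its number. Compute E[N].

E[N | bag 1] = (10+1)/2 = 11/2.
E[N | bag 2] = (12+10+6+11+3)/5 = 42/5.
E[N] = (1/2)·(11/2) + (1/2)·(42/5) = 139/20.

139/20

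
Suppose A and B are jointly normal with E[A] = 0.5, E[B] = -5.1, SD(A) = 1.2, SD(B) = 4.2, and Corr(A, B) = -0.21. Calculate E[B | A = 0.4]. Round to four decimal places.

The regression of B on A has slope ρ·σ_B/σ_A and passes through (μ_A, μ_B).
E[B | A=0.4] = -5.1 + (-0.21)·(4.2/1.2)·(0.4 − (0.5)) = -5.1 + (-0.735)·(-0.1) = -5.0265.

-5.0265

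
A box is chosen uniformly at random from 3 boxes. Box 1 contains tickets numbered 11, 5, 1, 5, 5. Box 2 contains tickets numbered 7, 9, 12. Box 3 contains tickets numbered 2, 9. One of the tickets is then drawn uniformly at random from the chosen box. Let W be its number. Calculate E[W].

607/90

E[W | box 1] = (11+5+1+5+5)/5 = 27/5.
E[W | box 2] = (7+9+12)/3 = 28/3.
E[W | box 3] = (2+9)/2 = 11/2.
By the law of total expectation,
E[W] = (1/3)·(27/5) + (1/3)·(28/3) + (1/3)·(11/2) = 607/90.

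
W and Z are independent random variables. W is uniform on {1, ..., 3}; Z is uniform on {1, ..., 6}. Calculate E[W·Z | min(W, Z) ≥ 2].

Outcomes with min(W, Z) ≥ 2: (2,2), (2,3), (2,4), (2,5), (2,6), (3,2), (3,3), (3,4), (3,5), (3,6), each with probability 1/18.
E[W·Z | min(W, Z) ≥ 2] = (4 + 6 + 8 + 10 + 12 + 6 + 9 + 12 + 15 + 18) / 10 = 10.

10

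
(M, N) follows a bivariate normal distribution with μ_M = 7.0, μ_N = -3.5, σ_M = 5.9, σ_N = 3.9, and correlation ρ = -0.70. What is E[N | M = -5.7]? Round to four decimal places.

2.3764

For a bivariate normal, E[N | M=x] = μ_N + ρ·(σ_N/σ_M)·(x − μ_M).
E[N | M=-5.7] = -3.5 + (-0.70)·(3.9/5.9)·(-5.7 − (7.0)) = -3.5 + (-0.46271)·(-12.7) = 2.3764.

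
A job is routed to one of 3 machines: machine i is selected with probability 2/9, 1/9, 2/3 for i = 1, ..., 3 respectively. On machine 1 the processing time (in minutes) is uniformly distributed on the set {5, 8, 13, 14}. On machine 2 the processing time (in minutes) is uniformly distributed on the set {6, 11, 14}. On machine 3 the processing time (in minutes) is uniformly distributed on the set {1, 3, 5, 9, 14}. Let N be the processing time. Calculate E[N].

1031/135

E[N | machine 1] = (5+8+13+14)/4 = 10.
E[N | machine 2] = (6+11+14)/3 = 31/3.
E[N | machine 3] = (1+3+5+9+14)/5 = 32/5.
By the law of total expectation,
E[N] = (2/9)·(10) + (1/9)·(31/3) + (2/3)·(32/5) = 1031/135.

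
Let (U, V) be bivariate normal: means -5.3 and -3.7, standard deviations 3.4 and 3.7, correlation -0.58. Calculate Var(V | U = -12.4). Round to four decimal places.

9.0847

Var(V | U=x) = (1 − ρ²)·σ_V².
Var(V | U=-12.4) = (3.7)²·(1 − (-0.58)²) = 13.69·0.6636 = 9.0847.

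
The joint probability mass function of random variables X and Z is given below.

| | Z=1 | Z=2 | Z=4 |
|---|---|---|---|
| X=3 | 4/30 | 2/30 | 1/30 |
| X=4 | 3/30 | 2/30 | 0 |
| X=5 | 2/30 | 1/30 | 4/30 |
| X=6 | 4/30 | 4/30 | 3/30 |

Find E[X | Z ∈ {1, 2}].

101/22

P(Z ∈ {1, 2}) = 11/15.
Σ X·P over the event = 3·(4/30) + 3·(2/30) + 4·(3/30) + 4·(2/30) + 5·(2/30) + 5·(1/30) + 6·(4/30) + 6·(4/30) = 101/30.
E[X | Z ∈ {1, 2}] = (101/30) / (11/15) = 101/22.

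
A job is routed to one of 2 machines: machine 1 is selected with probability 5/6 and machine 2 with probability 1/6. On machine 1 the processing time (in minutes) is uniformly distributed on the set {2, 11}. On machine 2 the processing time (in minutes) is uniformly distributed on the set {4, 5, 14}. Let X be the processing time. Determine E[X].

E[X | machine 1] = (2+11)/2 = 13/2.
E[X | machine 2] = (4+5+14)/3 = 23/3.
By the law of total expectation,
E[X] = (5/6)·(13/2) + (1/6)·(23/3) = 241/36.

241/36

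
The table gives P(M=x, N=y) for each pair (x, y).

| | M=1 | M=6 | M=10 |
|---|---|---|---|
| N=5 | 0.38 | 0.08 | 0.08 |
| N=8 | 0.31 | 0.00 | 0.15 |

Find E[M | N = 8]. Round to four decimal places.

P(N = 8) = 0.46.
Σ M·P over the event = 1·(0.31) + 10·(0.15) = 1.81.
E[M | N = 8] = (1.81) / (0.46) = 3.9348.

3.9348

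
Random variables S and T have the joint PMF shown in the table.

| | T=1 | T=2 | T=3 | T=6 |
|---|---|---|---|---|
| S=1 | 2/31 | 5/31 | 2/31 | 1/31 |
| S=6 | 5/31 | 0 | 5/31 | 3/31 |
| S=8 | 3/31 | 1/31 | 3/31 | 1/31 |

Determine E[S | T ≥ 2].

32/7

P(T ≥ 2) = 21/31.
Σ S·P over the event = 1·(5/31) + 1·(2/31) + 1·(1/31) + 6·(5/31) + 6·(3/31) + 8·(1/31) + 8·(3/31) + 8·(1/31) = 96/31.
E[S | T ≥ 2] = (96/31) / (21/31) = 32/7.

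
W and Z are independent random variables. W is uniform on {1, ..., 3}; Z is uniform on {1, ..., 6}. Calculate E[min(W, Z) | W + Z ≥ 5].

25/12

P(W + Z ≥ 5) = 2/3.
Summing min(W,Z)·P(x,y) over outcomes with W + Z ≥ 5 gives 25/18.
E[min(W, Z) | W + Z ≥ 5] = (25/18) / (2/3) = 25/12.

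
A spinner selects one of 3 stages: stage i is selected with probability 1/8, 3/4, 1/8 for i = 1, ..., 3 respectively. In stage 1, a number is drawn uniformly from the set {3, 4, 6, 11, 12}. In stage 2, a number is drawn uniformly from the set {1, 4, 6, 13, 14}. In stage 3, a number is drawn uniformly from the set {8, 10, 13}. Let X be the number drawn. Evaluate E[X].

E[X | stage 1] = (3+4+6+11+12)/5 = 36/5.
E[X | stage 2] = (1+4+6+13+14)/5 = 38/5.
E[X | stage 3] = (8+10+13)/3 = 31/3.
E[X] = (1/8)·(36/5) + (3/4)·(38/5) + (1/8)·(31/3) = 947/120.

947/120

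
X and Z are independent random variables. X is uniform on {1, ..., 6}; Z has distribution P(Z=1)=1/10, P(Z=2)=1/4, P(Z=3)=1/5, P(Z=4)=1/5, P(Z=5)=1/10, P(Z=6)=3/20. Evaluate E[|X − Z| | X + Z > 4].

41/20

P(X + Z > 4) = 5/6.
Summing |X−Z|·P(x,y) over outcomes with X + Z > 4 gives 41/24.
E[|X − Z| | X + Z > 4] = (41/24) / (5/6) = 41/20.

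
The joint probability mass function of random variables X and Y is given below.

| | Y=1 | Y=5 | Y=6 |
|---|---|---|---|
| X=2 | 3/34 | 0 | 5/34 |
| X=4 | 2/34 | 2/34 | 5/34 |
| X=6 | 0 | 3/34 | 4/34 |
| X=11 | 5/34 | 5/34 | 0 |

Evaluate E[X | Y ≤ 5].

P(Y ≤ 5) = 10/17.
Σ X·P over the event = 2·(3/34) + 4·(2/34) + 4·(2/34) + 6·(3/34) + 11·(5/34) + 11·(5/34) = 75/17.
E[X | Y ≤ 5] = (75/17) / (10/17) = 15/2.

15/2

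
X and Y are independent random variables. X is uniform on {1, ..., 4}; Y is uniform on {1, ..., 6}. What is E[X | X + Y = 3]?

P(X + Y = 3) = 1/12.
Summing X·P(x,y) over outcomes with X + Y = 3 gives 1/8.
E[X | X + Y = 3] = (1/8) / (1/12) = 3/2.

3/2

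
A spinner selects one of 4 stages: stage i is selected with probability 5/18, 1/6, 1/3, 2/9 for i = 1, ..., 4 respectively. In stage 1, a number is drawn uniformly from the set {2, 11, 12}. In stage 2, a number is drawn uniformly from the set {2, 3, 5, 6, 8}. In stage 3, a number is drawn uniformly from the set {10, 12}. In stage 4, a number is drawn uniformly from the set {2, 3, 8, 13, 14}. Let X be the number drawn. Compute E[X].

E[X | stage 1] = (2+11+12)/3 = 25/3.
E[X | stage 2] = (2+3+5+6+8)/5 = 24/5.
E[X | stage 3] = (10+12)/2 = 11.
E[X | stage 4] = (2+3+8+13+14)/5 = 8.
By the law of total expectation,
E[X] = (5/18)·(25/3) + (1/6)·(24/5) + (1/3)·(11) + (2/9)·(8) = 2311/270.

2311/270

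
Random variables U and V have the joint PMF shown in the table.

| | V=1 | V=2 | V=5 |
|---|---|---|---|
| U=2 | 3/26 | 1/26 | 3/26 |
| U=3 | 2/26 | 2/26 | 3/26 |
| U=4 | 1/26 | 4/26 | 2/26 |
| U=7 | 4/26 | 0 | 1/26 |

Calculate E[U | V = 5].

10/3

P(V = 5) = 9/26.
Σ U·P over the event = 2·(3/26) + 3·(3/26) + 4·(2/26) + 7·(1/26) = 15/13.
E[U | V = 5] = (15/13) / (9/26) = 10/3.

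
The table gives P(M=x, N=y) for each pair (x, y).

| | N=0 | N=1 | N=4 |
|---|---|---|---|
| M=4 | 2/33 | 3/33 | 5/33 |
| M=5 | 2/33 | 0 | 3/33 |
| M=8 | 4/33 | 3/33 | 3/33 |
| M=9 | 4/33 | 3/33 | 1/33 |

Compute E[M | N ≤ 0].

P(N ≤ 0) = 4/11.
Σ M·P over the event = 4·(2/33) + 5·(2/33) + 8·(4/33) + 9·(4/33) = 86/33.
E[M | N ≤ 0] = (86/33) / (4/11) = 43/6.

43/6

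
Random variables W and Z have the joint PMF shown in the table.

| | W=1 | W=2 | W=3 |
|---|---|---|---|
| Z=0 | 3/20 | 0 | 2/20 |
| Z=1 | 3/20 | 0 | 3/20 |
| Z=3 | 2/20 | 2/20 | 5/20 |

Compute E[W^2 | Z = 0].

P(Z = 0) = 1/4.
Σ W^2·P over the event = 1·(3/20) + 9·(2/20) = 21/20.
E[W^2 | Z = 0] = (21/20) / (1/4) = 21/5.

21/5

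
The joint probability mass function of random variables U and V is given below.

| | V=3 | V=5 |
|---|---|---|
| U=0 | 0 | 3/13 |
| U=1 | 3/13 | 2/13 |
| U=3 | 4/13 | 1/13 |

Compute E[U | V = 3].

P(V = 3) = 7/13.
Summing U·P(U=x,V=y) over the conditioning event gives 15/13.
E[U | V = 3] = (15/13) / (7/13) = 15/7.

15/7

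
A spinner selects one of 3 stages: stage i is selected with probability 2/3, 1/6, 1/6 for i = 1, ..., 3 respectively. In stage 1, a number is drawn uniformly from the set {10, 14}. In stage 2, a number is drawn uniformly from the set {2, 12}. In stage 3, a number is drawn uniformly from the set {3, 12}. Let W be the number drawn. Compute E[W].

E[W | stage 1] = (10+14)/2 = 12.
E[W | stage 2] = (2+12)/2 = 7.
E[W | stage 3] = (3+12)/2 = 15/2.
E[W] = (2/3)·(12) + (1/6)·(7) + (1/6)·(15/2) = 125/12.

125/12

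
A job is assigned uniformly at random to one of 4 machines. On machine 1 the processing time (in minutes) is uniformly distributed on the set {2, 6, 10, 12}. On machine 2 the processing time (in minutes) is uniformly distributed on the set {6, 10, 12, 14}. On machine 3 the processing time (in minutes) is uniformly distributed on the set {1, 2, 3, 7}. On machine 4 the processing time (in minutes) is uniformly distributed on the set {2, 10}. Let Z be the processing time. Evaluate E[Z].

E[Z | machine 1] = (2+6+10+12)/4 = 15/2.
E[Z | machine 2] = (6+10+12+14)/4 = 21/2.
E[Z | machine 3] = (1+2+3+7)/4 = 13/4.
E[Z | machine 4] = (2+10)/2 = 6.
By the law of total expectation,
E[Z] = (1/4)·(15/2) + (1/4)·(21/2) + (1/4)·(13/4) + (1/4)·(6) = 109/16.

109/16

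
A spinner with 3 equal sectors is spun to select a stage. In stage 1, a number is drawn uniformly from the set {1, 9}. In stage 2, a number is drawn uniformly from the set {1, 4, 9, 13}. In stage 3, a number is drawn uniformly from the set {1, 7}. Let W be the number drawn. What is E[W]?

E[W | stage 1] = (1+9)/2 = 5.
E[W | stage 2] = (1+4+9+13)/4 = 27/4.
E[W | stage 3] = (1+7)/2 = 4.
E[W] = (1/3)·(5) + (1/3)·(27/4) + (1/3)·(4) = 21/4.

21/4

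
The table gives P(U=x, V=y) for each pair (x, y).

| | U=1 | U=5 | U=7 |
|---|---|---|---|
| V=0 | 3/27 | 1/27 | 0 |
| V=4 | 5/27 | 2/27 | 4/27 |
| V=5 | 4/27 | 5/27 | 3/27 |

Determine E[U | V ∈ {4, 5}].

P(V ∈ {4, 5}) = 23/27.
Σ U·P over the event = 1·(5/27) + 1·(4/27) + 5·(2/27) + 5·(5/27) + 7·(4/27) + 7·(3/27) = 31/9.
E[U | V ∈ {4, 5}] = (31/9) / (23/27) = 93/23.

93/23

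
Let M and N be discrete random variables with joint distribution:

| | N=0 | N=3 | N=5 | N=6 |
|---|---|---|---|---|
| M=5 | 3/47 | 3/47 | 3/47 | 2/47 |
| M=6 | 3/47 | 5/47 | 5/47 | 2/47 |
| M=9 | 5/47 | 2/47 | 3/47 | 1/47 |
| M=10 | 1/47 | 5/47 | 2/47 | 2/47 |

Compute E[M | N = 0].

P(N = 0) = 12/47.
Σ M·P over the event = 5·(3/47) + 6·(3/47) + 9·(5/47) + 10·(1/47) = 88/47.
E[M | N = 0] = (88/47) / (12/47) = 22/3.

22/3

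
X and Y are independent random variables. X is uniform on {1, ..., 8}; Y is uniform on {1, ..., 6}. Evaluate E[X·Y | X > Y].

P(X > Y) = 9/16.
Summing XY·P(x,y) over outcomes with X > Y gives 245/24.
E[X·Y | X > Y] = (245/24) / (9/16) = 490/27.

490/27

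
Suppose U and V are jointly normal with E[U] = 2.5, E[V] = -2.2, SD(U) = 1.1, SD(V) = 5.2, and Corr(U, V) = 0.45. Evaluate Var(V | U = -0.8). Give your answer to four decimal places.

For a bivariate normal, Var(V | U=x) = σ_V²(1 − ρ²).
Var(V | U=-0.8) = (5.2)²·(1 − (0.45)²) = 27.04·0.7975 = 21.5644.

21.5644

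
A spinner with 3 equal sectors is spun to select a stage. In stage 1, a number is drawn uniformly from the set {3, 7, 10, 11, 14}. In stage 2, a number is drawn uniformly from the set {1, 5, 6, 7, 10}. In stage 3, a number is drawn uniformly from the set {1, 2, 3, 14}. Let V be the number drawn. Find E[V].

33/5

E[V | stage 1] = (3+7+10+11+14)/5 = 9.
E[V | stage 2] = (1+5+6+7+10)/5 = 29/5.
E[V | stage 3] = (1+2+3+14)/4 = 5.
E[V] = (1/3)·(9) + (1/3)·(29/5) + (1/3)·(5) = 33/5.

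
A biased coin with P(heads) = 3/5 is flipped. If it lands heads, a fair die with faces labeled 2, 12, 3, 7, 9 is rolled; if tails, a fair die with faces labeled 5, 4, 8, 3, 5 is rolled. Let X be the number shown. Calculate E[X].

E[X | heads] = (2+12+3+7+9)/5 = 33/5.
E[X | tails] = (5+4+8+3+5)/5 = 5.
By the law of total expectation,
E[X] = (3/5)·(33/5) + (2/5)·(5) = 149/25.

149/25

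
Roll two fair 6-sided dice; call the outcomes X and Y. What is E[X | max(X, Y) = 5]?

Outcomes with max(X, Y) = 5: (1,5), (2,5), (3,5), (4,5), (5,1), (5,2), (5,3), (5,4), (5,5), each with probability 1/36.
E[X | max(X, Y) = 5] = (1 + 2 + 3 + 4 + 5 + 5 + 5 + 5 + 5) / 9 = 35/9.

35/9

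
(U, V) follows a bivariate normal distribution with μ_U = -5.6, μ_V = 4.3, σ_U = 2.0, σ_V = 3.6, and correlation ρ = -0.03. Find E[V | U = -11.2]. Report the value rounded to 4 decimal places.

4.6024

For a bivariate normal, E[V | U=x] = μ_V + ρ·(σ_V/σ_U)·(x − μ_U).
E[V | U=-11.2] = 4.3 + (-0.03)·(3.6/2.0)·(-11.2 − (-5.6)) = 4.3 + (-0.054)·(-5.6) = 4.6024.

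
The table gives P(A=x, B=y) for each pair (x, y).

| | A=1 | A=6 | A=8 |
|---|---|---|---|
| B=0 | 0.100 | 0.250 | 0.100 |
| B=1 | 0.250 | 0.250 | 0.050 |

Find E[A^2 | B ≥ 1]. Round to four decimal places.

22.6364

P(B ≥ 1) = 0.550.
Σ A^2·P over the event = 1·(0.250) + 36·(0.250) + 64·(0.050) = 12.450.
E[A^2 | B ≥ 1] = (12.450) / (0.550) = 22.6364.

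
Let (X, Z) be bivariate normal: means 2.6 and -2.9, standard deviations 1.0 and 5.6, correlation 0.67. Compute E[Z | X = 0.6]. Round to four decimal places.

-10.4040

For a bivariate normal, E[Z | X=x] = μ_Z + ρ·(σ_Z/σ_X)·(x − μ_X).
E[Z | X=0.6] = -2.9 + (0.67)·(5.6/1.0)·(0.6 − (2.6)) = -2.9 + (3.752)·(-2) = -10.4040.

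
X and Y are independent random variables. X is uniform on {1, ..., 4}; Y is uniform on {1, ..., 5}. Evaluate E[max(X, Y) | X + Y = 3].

Outcomes with X + Y = 3: (1,2), (2,1), each with probability 1/20.
E[max(X, Y) | X + Y = 3] = (2 + 2) / 2 = 2.

2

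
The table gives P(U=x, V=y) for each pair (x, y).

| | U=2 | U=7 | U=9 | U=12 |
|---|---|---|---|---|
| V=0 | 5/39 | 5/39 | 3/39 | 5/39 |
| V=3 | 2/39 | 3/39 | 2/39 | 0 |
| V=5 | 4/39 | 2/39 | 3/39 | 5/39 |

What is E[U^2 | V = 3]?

317/7

P(V = 3) = 7/39.
Σ U^2·P over the event = 4·(2/39) + 49·(3/39) + 81·(2/39) = 317/39.
E[U^2 | V = 3] = (317/39) / (7/39) = 317/7.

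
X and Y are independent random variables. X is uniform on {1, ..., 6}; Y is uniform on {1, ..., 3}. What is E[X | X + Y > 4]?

53/12

P(X + Y > 4) = 2/3.
Summing X·P(x,y) over outcomes with X + Y > 4 gives 53/18.
E[X | X + Y > 4] = (53/18) / (2/3) = 53/12.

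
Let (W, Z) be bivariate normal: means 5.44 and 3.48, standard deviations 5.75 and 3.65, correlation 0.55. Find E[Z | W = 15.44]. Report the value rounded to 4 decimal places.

6.9713

The regression of Z on W has slope ρ·σ_Z/σ_W and passes through (μ_W, μ_Z).
E[Z | W=15.44] = 3.48 + (0.55)·(3.65/5.75)·(15.44 − (5.44)) = 3.48 + (0.34913)·(10) = 6.9713.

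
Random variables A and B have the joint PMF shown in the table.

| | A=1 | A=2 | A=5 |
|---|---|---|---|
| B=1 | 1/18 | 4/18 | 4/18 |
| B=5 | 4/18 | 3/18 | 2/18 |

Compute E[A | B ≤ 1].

P(B ≤ 1) = 1/2.
Σ A·P over the event = 1·(1/18) + 2·(4/18) + 5·(4/18) = 29/18.
E[A | B ≤ 1] = (29/18) / (1/2) = 29/9.

29/9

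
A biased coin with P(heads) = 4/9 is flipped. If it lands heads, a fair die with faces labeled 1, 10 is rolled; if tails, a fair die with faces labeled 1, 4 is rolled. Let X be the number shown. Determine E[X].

E[X | heads] = (1+10)/2 = 11/2.
E[X | tails] = (1+4)/2 = 5/2.
By the law of total expectation,
E[X] = (4/9)·(11/2) + (5/9)·(5/2) = 23/6.

23/6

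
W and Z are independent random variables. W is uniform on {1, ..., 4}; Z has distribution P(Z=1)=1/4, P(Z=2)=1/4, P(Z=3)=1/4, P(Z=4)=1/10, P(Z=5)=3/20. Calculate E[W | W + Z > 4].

3

P(W + Z > 4) = 5/8.
Summing W·P(x,y) over outcomes with W + Z > 4 gives 15/8.
E[W | W + Z > 4] = (15/8) / (5/8) = 3.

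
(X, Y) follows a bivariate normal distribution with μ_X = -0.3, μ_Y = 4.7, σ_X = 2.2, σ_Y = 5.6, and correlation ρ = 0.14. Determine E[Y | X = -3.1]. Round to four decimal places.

For a bivariate normal, E[Y | X=x] = μ_Y + ρ·(σ_Y/σ_X)·(x − μ_X).
E[Y | X=-3.1] = 4.7 + (0.14)·(5.6/2.2)·(-3.1 − (-0.3)) = 4.7 + (0.35636)·(-2.8) = 3.7022.

3.7022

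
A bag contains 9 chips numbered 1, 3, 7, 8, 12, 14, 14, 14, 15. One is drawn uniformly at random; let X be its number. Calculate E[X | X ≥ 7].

P(X ≥ 7) = 7/9.
Σ over the event: 7·1/9 + 8·1/9 + 12·1/9 + 14·1/3 + 15·1/9 = 28/3.
E[X | X ≥ 7] = (28/3) / (7/9) = 12.

12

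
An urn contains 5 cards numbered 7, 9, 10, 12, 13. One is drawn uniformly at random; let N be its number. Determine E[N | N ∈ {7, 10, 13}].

10

P(N ∈ {7, 10, 13}) = 3/5.
Σ over the event: 7·1/5 + 10·1/5 + 13·1/5 = 6.
E[N | N ∈ {7, 10, 13}] = (6) / (3/5) = 10.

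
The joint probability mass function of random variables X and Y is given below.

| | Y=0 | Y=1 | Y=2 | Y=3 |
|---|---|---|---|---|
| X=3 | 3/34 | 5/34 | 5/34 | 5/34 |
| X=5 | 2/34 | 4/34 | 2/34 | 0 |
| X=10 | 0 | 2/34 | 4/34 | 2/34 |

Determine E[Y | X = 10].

2

P(X = 10) = 4/17.
Σ Y·P over the event = 1·(2/34) + 2·(4/34) + 3·(2/34) = 8/17.
E[Y | X = 10] = (8/17) / (4/17) = 2.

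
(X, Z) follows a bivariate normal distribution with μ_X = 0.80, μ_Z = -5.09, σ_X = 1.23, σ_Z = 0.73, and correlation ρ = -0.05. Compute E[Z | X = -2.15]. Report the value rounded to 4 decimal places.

The regression of Z on X has slope ρ·σ_Z/σ_X and passes through (μ_X, μ_Z).
E[Z | X=-2.15] = -5.09 + (-0.05)·(0.73/1.23)·(-2.15 − (0.80)) = -5.09 + (-0.029675)·(-2.95) = -5.0025.

-5.0025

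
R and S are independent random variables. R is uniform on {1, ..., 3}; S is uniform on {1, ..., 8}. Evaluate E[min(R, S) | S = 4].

2

Outcomes with S = 4: (1,4), (2,4), (3,4), each with probability 1/24.
E[min(R, S) | S = 4] = (1 + 2 + 3) / 3 = 2.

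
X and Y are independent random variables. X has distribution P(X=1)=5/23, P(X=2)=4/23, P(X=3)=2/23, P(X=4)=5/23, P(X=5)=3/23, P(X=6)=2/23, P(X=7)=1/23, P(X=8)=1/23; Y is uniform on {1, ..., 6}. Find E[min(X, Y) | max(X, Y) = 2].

P(max(X, Y) = 2) = 13/138.
Summing min(X,Y)·P(x,y) over outcomes with max(X, Y) = 2 gives 17/138.
E[min(X, Y) | max(X, Y) = 2] = (17/138) / (13/138) = 17/13.

17/13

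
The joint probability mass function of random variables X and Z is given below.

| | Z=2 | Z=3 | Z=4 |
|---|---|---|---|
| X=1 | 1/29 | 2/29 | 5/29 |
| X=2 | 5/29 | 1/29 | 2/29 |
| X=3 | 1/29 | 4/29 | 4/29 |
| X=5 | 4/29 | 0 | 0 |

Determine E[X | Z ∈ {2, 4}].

P(Z ∈ {2, 4}) = 22/29.
Σ X·P over the event = 1·(1/29) + 1·(5/29) + 2·(5/29) + 2·(2/29) + 3·(1/29) + 3·(4/29) + 5·(4/29) = 55/29.
E[X | Z ∈ {2, 4}] = (55/29) / (22/29) = 5/2.

5/2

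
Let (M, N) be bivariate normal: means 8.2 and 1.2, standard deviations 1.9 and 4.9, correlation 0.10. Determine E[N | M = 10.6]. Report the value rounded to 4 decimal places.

For a bivariate normal, E[N | M=x] = μ_N + ρ·(σ_N/σ_M)·(x − μ_M).
E[N | M=10.6] = 1.2 + (0.10)·(4.9/1.9)·(10.6 − (8.2)) = 1.2 + (0.25789)·(2.4) = 1.8189.

1.8189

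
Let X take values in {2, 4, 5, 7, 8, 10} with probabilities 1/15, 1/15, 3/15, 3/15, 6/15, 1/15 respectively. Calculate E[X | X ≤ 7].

P(X ≤ 7) = 8/15.
Σ over the event: 2·1/15 + 4·1/15 + 5·1/5 + 7·1/5 = 14/5.
E[X | X ≤ 7] = (14/5) / (8/15) = 21/4.

21/4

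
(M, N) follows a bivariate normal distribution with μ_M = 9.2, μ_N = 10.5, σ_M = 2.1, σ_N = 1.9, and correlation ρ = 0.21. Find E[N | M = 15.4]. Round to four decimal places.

11.6780

For a bivariate normal, E[N | M=x] = μ_N + ρ·(σ_N/σ_M)·(x − μ_M).
E[N | M=15.4] = 10.5 + (0.21)·(1.9/2.1)·(15.4 − (9.2)) = 10.5 + (0.19)·(6.2) = 11.6780.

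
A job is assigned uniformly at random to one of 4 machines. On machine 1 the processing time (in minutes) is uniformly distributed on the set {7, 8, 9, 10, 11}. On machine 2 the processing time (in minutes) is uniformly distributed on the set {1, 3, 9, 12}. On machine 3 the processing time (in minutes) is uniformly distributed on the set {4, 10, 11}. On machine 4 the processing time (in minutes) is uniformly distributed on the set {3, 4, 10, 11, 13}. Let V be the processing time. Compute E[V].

1907/240

E[V | machine 1] = (7+8+9+10+11)/5 = 9.
E[V | machine 2] = (1+3+9+12)/4 = 25/4.
E[V | machine 3] = (4+10+11)/3 = 25/3.
E[V | machine 4] = (3+4+10+11+13)/5 = 41/5.
E[V] = (1/4)·(9) + (1/4)·(25/4) + (1/4)·(25/3) + (1/4)·(41/5) = 1907/240.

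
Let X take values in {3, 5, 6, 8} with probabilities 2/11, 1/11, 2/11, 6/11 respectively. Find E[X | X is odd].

11/3

P(X is odd) = 3/11.
Σ over the event: 3·2/11 + 5·1/11 = 1.
E[X | X is odd] = (1) / (3/11) = 11/3.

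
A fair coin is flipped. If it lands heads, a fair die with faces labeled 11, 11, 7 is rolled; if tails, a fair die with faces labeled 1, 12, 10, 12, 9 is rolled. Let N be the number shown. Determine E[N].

E[N | heads] = (11+11+7)/3 = 29/3.
E[N | tails] = (1+12+10+12+9)/5 = 44/5.
E[N] = (1/2)·(29/3) + (1/2)·(44/5) = 277/30.

277/30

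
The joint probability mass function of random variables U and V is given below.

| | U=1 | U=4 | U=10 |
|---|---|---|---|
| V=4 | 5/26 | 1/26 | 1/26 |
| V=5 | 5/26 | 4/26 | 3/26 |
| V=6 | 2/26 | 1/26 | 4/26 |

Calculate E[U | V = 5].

17/4

P(V = 5) = 6/13.
Σ U·P over the event = 1·(5/26) + 4·(4/26) + 10·(3/26) = 51/26.
E[U | V = 5] = (51/26) / (6/13) = 17/4.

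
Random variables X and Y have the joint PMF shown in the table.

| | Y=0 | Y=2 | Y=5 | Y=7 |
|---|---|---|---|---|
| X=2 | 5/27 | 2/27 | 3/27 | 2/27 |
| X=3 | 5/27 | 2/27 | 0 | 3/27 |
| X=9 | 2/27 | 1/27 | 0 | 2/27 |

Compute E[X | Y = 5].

2

P(Y = 5) = 1/9.
Summing X·P(X=x,Y=y) over the conditioning event gives 2/9.
E[X | Y = 5] = (2/9) / (1/9) = 2.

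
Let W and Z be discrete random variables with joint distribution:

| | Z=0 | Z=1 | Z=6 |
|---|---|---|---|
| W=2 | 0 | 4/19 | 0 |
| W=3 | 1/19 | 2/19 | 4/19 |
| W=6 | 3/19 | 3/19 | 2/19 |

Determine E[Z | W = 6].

15/8

P(W = 6) = 8/19.
Σ Z·P over the event = 0·(3/19) + 1·(3/19) + 6·(2/19) = 15/19.
E[Z | W = 6] = (15/19) / (8/19) = 15/8.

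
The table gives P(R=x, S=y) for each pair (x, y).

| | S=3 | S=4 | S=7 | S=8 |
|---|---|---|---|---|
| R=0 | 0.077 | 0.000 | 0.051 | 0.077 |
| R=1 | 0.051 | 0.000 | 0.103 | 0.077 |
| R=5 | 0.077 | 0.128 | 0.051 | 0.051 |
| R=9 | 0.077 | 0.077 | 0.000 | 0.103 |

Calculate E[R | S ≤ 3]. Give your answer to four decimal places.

P(S ≤ 3) = 0.282.
Σ R·P over the event = 0·(0.077) + 1·(0.051) + 5·(0.077) + 9·(0.077) = 1.129.
E[R | S ≤ 3] = (1.129) / (0.282) = 4.0035.

4.0035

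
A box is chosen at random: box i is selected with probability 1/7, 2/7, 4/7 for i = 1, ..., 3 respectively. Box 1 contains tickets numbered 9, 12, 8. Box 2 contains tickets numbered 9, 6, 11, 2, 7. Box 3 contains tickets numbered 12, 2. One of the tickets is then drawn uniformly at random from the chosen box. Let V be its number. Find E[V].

155/21

E[V | box 1] = (9+12+8)/3 = 29/3.
E[V | box 2] = (9+6+11+2+7)/5 = 7.
E[V | box 3] = (12+2)/2 = 7.
E[V] = (1/7)·(29/3) + (2/7)·(7) + (4/7)·(7) = 155/21.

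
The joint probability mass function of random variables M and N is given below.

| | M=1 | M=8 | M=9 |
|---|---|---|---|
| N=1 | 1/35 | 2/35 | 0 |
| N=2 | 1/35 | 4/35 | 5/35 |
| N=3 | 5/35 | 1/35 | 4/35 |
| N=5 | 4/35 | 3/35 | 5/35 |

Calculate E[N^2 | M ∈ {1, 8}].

P(M ∈ {1, 8}) = 3/5.
Σ N^2·P over the event = 1·(1/35) + 4·(1/35) + 9·(5/35) + 25·(4/35) + 1·(2/35) + 4·(4/35) + 9·(1/35) + 25·(3/35) = 36/5.
E[N^2 | M ∈ {1, 8}] = (36/5) / (3/5) = 12.

12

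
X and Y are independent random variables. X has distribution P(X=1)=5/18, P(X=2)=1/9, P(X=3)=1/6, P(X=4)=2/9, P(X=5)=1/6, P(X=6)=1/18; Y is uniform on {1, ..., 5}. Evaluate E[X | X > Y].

160/37

P(X > Y) = 37/90.
Summing X·P(x,y) over outcomes with X > Y gives 16/9.
E[X | X > Y] = (16/9) / (37/90) = 160/37.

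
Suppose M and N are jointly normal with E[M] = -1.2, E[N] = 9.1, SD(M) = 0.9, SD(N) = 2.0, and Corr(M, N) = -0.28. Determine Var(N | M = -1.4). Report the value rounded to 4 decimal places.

3.6864

The conditional variance in a bivariate normal is σ_N²(1 − ρ²), independent of x.
Var(N | M=-1.4) = (2.0)²·(1 − (-0.28)²) = 4·0.9216 = 3.6864.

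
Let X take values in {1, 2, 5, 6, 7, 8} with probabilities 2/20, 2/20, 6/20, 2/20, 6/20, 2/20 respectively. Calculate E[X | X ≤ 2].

P(X ≤ 2) = 1/5.
Σ over the event: 1·1/10 + 2·1/10 = 3/10.
E[X | X ≤ 2] = (3/10) / (1/5) = 3/2.

3/2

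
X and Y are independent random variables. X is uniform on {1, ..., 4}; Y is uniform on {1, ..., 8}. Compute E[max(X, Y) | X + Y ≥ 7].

37/6

P(X + Y ≥ 7) = 9/16.
Summing max(X,Y)·P(x,y) over outcomes with X + Y ≥ 7 gives 111/32.
E[max(X, Y) | X + Y ≥ 7] = (111/32) / (9/16) = 37/6.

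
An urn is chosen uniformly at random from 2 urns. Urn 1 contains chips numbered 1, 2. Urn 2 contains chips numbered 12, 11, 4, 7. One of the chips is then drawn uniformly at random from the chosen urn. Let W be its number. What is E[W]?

5

E[W | urn 1] = (1+2)/2 = 3/2.
E[W | urn 2] = (12+11+4+7)/4 = 17/2.
By the law of total expectation,
E[W] = (1/2)·(3/2) + (1/2)·(17/2) = 5.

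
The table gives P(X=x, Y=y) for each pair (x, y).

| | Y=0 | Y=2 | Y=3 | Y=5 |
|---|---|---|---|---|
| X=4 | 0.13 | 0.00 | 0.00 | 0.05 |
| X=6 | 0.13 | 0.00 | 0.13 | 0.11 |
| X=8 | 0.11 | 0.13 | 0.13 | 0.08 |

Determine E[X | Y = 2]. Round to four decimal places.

P(Y = 2) = 0.13.
Summing X·P(X=x,Y=y) over the conditioning event gives 1.04.
E[X | Y = 2] = (1.04) / (0.13) = 8.0000.

8.0000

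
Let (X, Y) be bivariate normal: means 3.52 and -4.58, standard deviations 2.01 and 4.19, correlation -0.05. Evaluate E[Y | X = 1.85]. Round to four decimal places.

-4.4059

For a bivariate normal, E[Y | X=x] = μ_Y + ρ·(σ_Y/σ_X)·(x − μ_X).
E[Y | X=1.85] = -4.58 + (-0.05)·(4.19/2.01)·(1.85 − (3.52)) = -4.58 + (-0.10423)·(-1.67) = -4.4059.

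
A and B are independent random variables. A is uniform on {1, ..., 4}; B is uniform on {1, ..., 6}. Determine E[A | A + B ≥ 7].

3

Outcomes with A + B ≥ 7: (1,6), (2,5), (2,6), (3,4), (3,5), (3,6), (4,3), (4,4), (4,5), (4,6), each with probability 1/24.
E[A | A + B ≥ 7] = (1 + 2 + 2 + 3 + 3 + 3 + 4 + 4 + 4 + 4) / 10 = 3.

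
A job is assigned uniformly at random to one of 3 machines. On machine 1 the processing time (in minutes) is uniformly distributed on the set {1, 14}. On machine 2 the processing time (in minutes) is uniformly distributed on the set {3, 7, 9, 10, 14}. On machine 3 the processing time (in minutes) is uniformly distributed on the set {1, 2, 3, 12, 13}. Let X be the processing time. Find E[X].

E[X | machine 1] = (1+14)/2 = 15/2.
E[X | machine 2] = (3+7+9+10+14)/5 = 43/5.
E[X | machine 3] = (1+2+3+12+13)/5 = 31/5.
By the law of total expectation,
E[X] = (1/3)·(15/2) + (1/3)·(43/5) + (1/3)·(31/5) = 223/30.

223/30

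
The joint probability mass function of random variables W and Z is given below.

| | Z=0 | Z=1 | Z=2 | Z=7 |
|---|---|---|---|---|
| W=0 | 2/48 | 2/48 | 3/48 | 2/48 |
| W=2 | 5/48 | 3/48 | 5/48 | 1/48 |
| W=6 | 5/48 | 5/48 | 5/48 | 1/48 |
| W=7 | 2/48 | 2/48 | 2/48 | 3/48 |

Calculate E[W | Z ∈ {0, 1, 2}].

P(Z ∈ {0, 1, 2}) = 41/48.
Summing W·P(W=x,Z=y) over the conditioning event gives 79/24.
E[W | Z ∈ {0, 1, 2}] = (79/24) / (41/48) = 158/41.

158/41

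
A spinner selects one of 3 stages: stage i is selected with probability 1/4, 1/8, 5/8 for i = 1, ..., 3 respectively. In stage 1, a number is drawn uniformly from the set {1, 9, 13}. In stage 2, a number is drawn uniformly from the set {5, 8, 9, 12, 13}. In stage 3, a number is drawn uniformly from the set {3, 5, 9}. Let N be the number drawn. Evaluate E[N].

199/30

E[N | stage 1] = (1+9+13)/3 = 23/3.
E[N | stage 2] = (5+8+9+12+13)/5 = 47/5.
E[N | stage 3] = (3+5+9)/3 = 17/3.
By the law of total expectation,
E[N] = (1/4)·(23/3) + (1/8)·(47/5) + (5/8)·(17/3) = 199/30.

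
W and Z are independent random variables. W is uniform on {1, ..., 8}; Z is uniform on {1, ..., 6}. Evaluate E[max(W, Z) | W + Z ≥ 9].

20/3

P(W + Z ≥ 9) = 7/16.
Summing max(W,Z)·P(x,y) over outcomes with W + Z ≥ 9 gives 35/12.
E[max(W, Z) | W + Z ≥ 9] = (35/12) / (7/16) = 20/3.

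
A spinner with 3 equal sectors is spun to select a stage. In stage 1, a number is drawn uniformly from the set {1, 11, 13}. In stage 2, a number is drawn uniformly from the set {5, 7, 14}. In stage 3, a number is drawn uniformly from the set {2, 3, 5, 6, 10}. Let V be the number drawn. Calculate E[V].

37/5

E[V | stage 1] = (1+11+13)/3 = 25/3.
E[V | stage 2] = (5+7+14)/3 = 26/3.
E[V | stage 3] = (2+3+5+6+10)/5 = 26/5.
E[V] = (1/3)·(25/3) + (1/3)·(26/3) + (1/3)·(26/5) = 37/5.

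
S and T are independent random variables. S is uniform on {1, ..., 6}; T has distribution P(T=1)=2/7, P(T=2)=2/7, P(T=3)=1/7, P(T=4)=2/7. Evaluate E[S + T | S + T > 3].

233/36

P(S + T > 3) = 6/7.
Summing (S+T)·P(x,y) over outcomes with S + T > 3 gives 233/42.
E[S + T | S + T > 3] = (233/42) / (6/7) = 233/36.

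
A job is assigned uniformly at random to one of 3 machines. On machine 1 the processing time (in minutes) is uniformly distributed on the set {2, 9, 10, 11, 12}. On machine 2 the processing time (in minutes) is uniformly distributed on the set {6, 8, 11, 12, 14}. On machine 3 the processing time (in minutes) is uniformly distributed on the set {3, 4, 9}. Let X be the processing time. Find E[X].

73/9

E[X | machine 1] = (2+9+10+11+12)/5 = 44/5.
E[X | machine 2] = (6+8+11+12+14)/5 = 51/5.
E[X | machine 3] = (3+4+9)/3 = 16/3.
By the law of total expectation,
E[X] = (1/3)·(44/5) + (1/3)·(51/5) + (1/3)·(16/3) = 73/9.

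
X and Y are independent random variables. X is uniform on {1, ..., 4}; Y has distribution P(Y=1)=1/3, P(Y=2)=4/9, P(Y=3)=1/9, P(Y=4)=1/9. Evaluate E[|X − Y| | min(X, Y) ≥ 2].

P(min(X, Y) ≥ 2) = 1/2.
Summing |X−Y|·P(x,y) over outcomes with min(X, Y) ≥ 2 gives 17/36.
E[|X − Y| | min(X, Y) ≥ 2] = (17/36) / (1/2) = 17/18.

17/18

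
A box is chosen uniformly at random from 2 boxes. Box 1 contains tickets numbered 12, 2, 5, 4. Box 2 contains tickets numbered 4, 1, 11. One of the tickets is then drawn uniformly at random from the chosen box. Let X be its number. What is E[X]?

133/24

E[X | box 1] = (12+2+5+4)/4 = 23/4.
E[X | box 2] = (4+1+11)/3 = 16/3.
By the law of total expectation,
E[X] = (1/2)·(23/4) + (1/2)·(16/3) = 133/24.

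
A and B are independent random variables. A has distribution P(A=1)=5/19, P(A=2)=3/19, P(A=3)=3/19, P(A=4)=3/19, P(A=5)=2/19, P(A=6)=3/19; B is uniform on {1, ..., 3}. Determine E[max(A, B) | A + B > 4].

P(A + B > 4) = 11/19.
Summing max(A,B)·P(x,y) over outcomes with A + B > 4 gives 49/19.
E[max(A, B) | A + B > 4] = (49/19) / (11/19) = 49/11.

49/11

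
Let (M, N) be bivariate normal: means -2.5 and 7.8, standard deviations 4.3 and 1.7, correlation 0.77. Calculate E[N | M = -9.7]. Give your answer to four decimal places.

For a bivariate normal, E[N | M=x] = μ_N + ρ·(σ_N/σ_M)·(x − μ_M).
E[N | M=-9.7] = 7.8 + (0.77)·(1.7/4.3)·(-9.7 − (-2.5)) = 7.8 + (0.30442)·(-7.2) = 5.6082.

5.6082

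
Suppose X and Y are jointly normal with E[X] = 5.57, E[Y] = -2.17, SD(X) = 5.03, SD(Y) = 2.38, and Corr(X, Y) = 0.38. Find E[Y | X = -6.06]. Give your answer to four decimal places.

E[Y | X=x] = μ_Y + ρ(σ_Y/σ_X)(x − μ_X) for jointly normal variables.
E[Y | X=-6.06] = -2.17 + (0.38)·(2.38/5.03)·(-6.06 − (5.57)) = -2.17 + (0.1798)·(-11.63) = -4.2611.

-4.2611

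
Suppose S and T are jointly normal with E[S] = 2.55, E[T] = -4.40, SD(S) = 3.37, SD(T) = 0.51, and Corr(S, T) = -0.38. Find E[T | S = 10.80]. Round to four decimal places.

For a bivariate normal, E[T | S=x] = μ_T + ρ·(σ_T/σ_S)·(x − μ_S).
E[T | S=10.80] = -4.40 + (-0.38)·(0.51/3.37)·(10.80 − (2.55)) = -4.40 + (-0.057507)·(8.25) = -4.8744.

-4.8744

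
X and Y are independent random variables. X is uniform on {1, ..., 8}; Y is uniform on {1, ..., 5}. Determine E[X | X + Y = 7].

Outcomes with X + Y = 7: (2,5), (3,4), (4,3), (5,2), (6,1), each with probability 1/40.
E[X | X + Y = 7] = (2 + 3 + 4 + 5 + 6) / 5 = 4.

4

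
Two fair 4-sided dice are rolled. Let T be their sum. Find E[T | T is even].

P(T is even) = 1/2.
Σ over the event: 2·1/16 + 4·3/16 + 6·3/16 + 8·1/16 = 5/2.
E[T | T is even] = (5/2) / (1/2) = 5.

5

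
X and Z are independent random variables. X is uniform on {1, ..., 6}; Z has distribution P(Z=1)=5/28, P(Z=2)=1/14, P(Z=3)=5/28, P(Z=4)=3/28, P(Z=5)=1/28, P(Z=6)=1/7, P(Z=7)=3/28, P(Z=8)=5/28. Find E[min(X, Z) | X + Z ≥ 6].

P(X + Z ≥ 6) = 43/56.
Summing min(X,Z)·P(x,y) over outcomes with X + Z ≥ 6 gives 135/56.
E[min(X, Z) | X + Z ≥ 6] = (135/56) / (43/56) = 135/43.

135/43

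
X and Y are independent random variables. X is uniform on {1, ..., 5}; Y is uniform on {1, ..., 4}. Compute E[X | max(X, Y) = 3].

12/5

Outcomes with max(X, Y) = 3: (1,3), (2,3), (3,1), (3,2), (3,3), each with probability 1/20.
E[X | max(X, Y) = 3] = (1 + 2 + 3 + 3 + 3) / 5 = 12/5.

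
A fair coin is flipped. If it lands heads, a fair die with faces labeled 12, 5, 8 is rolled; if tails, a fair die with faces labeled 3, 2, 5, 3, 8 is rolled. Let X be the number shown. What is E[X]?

E[X | heads] = (12+5+8)/3 = 25/3.
E[X | tails] = (3+2+5+3+8)/5 = 21/5.
By the law of total expectation,
E[X] = (1/2)·(25/3) + (1/2)·(21/5) = 94/15.

94/15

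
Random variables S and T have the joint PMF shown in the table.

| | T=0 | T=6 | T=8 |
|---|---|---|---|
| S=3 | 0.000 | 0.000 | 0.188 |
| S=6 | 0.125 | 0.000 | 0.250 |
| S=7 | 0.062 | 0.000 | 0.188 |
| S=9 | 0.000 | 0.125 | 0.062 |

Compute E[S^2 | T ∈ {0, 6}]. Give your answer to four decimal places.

56.6122

P(T ∈ {0, 6}) = 0.312.
Σ S^2·P over the event = 36·(0.125) + 49·(0.062) + 81·(0.125) = 17.663.
E[S^2 | T ∈ {0, 6}] = (17.663) / (0.312) = 56.6122.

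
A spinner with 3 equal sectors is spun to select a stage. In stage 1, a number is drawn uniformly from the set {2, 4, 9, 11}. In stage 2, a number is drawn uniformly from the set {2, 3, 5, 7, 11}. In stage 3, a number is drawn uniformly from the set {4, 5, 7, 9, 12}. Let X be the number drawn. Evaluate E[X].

13/2

E[X | stage 1] = (2+4+9+11)/4 = 13/2.
E[X | stage 2] = (2+3+5+7+11)/5 = 28/5.
E[X | stage 3] = (4+5+7+9+12)/5 = 37/5.
E[X] = (1/3)·(13/2) + (1/3)·(28/5) + (1/3)·(37/5) = 13/2.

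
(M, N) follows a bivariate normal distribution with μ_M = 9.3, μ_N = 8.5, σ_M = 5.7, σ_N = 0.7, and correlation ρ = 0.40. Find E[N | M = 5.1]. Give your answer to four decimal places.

8.2937

For a bivariate normal, E[N | M=x] = μ_N + ρ·(σ_N/σ_M)·(x − μ_M).
E[N | M=5.1] = 8.5 + (0.40)·(0.7/5.7)·(5.1 − (9.3)) = 8.5 + (0.049123)·(-4.2) = 8.2937.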